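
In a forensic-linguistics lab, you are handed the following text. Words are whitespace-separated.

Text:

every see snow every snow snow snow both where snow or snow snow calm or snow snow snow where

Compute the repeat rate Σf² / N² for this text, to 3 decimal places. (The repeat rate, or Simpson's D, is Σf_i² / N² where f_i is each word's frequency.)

0.319

Frequencies: snow:10, every:2, where:2, or:2, see:1, both:1, calm:1
Σf² = 115; N² = 361
Repeat rate = 115 / 361 = 0.319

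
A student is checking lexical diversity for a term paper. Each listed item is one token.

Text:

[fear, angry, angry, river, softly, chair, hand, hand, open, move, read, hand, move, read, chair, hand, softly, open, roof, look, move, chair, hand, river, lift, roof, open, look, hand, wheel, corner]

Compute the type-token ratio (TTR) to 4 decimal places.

N = 31 tokens, V = 14 types.
TTR = V / N = 14 / 31 = 0.4516

0.4516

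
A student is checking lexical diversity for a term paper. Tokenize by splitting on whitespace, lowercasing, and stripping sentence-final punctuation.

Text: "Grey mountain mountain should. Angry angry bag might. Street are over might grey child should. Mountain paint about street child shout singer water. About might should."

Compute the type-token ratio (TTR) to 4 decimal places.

N = 26 tokens, V = 15 types.
TTR = V / N = 15 / 26 = 0.5769

0.5769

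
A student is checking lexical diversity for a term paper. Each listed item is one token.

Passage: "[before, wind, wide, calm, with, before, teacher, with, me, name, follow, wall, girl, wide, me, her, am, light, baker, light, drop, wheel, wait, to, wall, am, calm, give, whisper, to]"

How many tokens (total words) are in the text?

Tokens: before, wind, wide, calm, with, before, teacher, with, me, name, follow, wall, girl, wide, me, her, am, light, baker, light, drop, wheel, wait, to, wall, am, calm, give, whisper, to
N = 30

30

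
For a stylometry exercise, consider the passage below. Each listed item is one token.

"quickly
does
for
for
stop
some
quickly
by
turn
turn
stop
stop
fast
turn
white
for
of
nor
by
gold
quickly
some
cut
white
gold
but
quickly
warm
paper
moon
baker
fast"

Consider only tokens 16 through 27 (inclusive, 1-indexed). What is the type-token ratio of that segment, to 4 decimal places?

Segment tokens 16–27: for, of, nor, by, gold, quickly, some, cut, white, gold, but, quickly
Segment N = 12, segment V = 10.
TTR = 10 / 12 = 0.8333

0.8333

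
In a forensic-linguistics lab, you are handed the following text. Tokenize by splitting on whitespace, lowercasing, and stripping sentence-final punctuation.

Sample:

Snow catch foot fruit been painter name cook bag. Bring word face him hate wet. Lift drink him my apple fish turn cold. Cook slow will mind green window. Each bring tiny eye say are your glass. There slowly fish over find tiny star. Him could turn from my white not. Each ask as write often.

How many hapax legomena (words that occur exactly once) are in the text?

39

Frequencies: him:3, cook:2, bring:2, my:2, fish:2, turn:2, each:2, tiny:2, snow:1, catch:1, foot:1, fruit:1, been:1, painter:1, name:1, bag:1, word:1, face:1, hate:1, wet:1, … (27 more, each freq 1)
Hapax (freq=1): apple, are, as, ask, bag, been, catch, cold, could, drink, eye, face, find, foot, from, fruit, glass, green, hate, lift, mind, name, not, often, over, painter, say, slow, slowly, snow, star, there, wet, white, will, window, word, write, your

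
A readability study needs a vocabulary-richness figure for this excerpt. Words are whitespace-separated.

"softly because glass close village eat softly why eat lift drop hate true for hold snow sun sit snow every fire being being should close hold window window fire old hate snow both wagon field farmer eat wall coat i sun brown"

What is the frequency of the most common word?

Frequencies: eat:3, snow:3, softly:2, close:2, hate:2, hold:2, sun:2, fire:2, being:2, window:2, because:1, glass:1, village:1, why:1, lift:1, drop:1, true:1, for:1, sit:1, every:1, … (10 more, each freq 1)
Most common: 'eat' with frequency 3.

3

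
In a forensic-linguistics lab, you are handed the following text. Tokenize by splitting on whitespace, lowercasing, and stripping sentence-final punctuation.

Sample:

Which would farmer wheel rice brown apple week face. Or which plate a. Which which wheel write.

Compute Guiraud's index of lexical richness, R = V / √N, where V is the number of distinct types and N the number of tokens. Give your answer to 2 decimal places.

N = 17, V = 13.
√N = 4.123106
R = 13 / 4.123106 = 3.15

3.15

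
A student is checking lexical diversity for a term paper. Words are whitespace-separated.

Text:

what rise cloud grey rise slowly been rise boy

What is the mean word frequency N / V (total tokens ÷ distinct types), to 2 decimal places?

N = 9 tokens, V = 7 types.
Mean frequency = N / V = 9 / 7 = 1.29

1.29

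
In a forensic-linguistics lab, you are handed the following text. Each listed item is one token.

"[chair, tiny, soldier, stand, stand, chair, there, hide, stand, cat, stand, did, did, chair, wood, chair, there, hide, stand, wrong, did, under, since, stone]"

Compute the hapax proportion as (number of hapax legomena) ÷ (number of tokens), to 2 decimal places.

0.33

Frequencies: stand:5, chair:4, did:3, there:2, hide:2, tiny:1, soldier:1, cat:1, wood:1, wrong:1, under:1, since:1, stone:1
Hapax count = 8; token count = 24.
Ratio = 8 / 24 = 0.33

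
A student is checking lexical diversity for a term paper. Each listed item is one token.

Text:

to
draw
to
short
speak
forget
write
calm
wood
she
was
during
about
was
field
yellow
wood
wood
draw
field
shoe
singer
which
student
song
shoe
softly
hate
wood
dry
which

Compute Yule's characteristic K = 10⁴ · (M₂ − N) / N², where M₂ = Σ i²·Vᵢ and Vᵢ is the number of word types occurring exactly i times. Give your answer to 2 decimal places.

Frequencies: wood:4, to:2, draw:2, was:2, field:2, shoe:2, which:2, short:1, speak:1, forget:1, write:1, calm:1, she:1, during:1, about:1, yellow:1, singer:1, student:1, song:1, softly:1, … (2 more, each freq 1)
N = 31. Frequency spectrum: V_1=15, V_2=6, V_4=1
M₂ = 1²·15 + 2²·6 + 4²·1 = 55
K = 10000 × (55 − 31) / 31² = 249.74

249.74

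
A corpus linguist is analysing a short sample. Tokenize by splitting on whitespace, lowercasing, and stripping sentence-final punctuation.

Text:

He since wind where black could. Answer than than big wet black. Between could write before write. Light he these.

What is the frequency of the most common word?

Frequencies: he:2, black:2, could:2, than:2, write:2, since:1, wind:1, where:1, answer:1, big:1, wet:1, between:1, before:1, light:1, these:1
Most common: 'he' with frequency 2.

2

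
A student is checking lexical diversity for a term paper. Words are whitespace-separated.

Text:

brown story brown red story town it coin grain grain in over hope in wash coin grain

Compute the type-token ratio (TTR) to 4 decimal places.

N = 17 tokens, V = 11 types.
TTR = V / N = 11 / 17 = 0.6471

0.6471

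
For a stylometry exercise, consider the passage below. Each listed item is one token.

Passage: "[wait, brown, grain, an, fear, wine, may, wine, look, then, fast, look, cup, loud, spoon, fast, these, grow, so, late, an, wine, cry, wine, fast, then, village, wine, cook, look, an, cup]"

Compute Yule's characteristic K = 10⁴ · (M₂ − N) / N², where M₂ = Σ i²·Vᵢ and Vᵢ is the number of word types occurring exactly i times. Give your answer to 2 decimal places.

410.16

Frequencies: wine:5, an:3, look:3, fast:3, then:2, cup:2, wait:1, brown:1, grain:1, fear:1, may:1, loud:1, spoon:1, these:1, grow:1, so:1, late:1, cry:1, village:1, cook:1
N = 32. Frequency spectrum: V_1=14, V_2=2, V_3=3, V_5=1
M₂ = 1²·14 + 2²·2 + 3²·3 + 5²·1 = 74
K = 10000 × (74 − 32) / 32² = 410.16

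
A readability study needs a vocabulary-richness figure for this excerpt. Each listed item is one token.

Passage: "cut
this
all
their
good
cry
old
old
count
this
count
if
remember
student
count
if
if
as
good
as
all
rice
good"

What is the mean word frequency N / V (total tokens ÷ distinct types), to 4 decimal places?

N = 23 tokens, V = 13 types.
Mean frequency = N / V = 23 / 13 = 1.7692

1.7692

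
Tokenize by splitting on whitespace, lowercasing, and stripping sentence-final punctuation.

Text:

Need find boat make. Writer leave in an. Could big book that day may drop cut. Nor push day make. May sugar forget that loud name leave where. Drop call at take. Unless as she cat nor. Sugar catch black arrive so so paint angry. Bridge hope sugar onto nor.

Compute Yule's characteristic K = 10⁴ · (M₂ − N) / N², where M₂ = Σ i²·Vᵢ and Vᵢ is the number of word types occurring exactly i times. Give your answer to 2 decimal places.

104.00

Frequencies: nor:3, sugar:3, make:2, leave:2, that:2, day:2, may:2, drop:2, so:2, need:1, find:1, boat:1, writer:1, in:1, an:1, could:1, big:1, book:1, cut:1, push:1, … (19 more, each freq 1)
N = 50. Frequency spectrum: V_1=30, V_2=7, V_3=2
M₂ = 1²·30 + 2²·7 + 3²·2 = 76
K = 10000 × (76 − 50) / 50² = 104.00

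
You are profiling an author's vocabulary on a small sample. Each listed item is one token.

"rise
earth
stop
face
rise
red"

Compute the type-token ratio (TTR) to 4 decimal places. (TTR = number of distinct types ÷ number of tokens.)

0.8333

N = 6 tokens, V = 5 types.
TTR = V / N = 5 / 6 = 0.8333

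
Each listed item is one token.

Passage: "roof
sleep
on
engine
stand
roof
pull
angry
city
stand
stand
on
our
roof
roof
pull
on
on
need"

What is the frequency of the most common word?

Frequencies: roof:4, on:4, stand:3, pull:2, sleep:1, engine:1, angry:1, city:1, our:1, need:1
Most common: 'roof' with frequency 4.

4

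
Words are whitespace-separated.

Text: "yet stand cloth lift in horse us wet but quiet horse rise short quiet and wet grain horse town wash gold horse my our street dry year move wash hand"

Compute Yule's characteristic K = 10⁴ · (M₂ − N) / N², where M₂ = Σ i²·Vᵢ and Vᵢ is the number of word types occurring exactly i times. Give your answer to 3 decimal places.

Frequencies: horse:4, wet:2, quiet:2, wash:2, yet:1, stand:1, cloth:1, lift:1, in:1, us:1, but:1, rise:1, short:1, and:1, grain:1, town:1, gold:1, my:1, our:1, street:1, … (4 more, each freq 1)
N = 30. Frequency spectrum: V_1=20, V_2=3, V_4=1
M₂ = 1²·20 + 2²·3 + 4²·1 = 48
K = 10000 × (48 − 30) / 30² = 200.000

200.000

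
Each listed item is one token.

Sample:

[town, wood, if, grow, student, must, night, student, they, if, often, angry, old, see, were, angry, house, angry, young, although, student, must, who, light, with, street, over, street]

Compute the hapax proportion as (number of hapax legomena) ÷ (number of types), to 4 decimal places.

Frequencies: student:3, angry:3, if:2, must:2, street:2, town:1, wood:1, grow:1, night:1, they:1, often:1, old:1, see:1, were:1, house:1, young:1, although:1, who:1, light:1, with:1, … (1 more, each freq 1)
Hapax count = 16; type count = 21.
Ratio = 16 / 21 = 0.7619

0.7619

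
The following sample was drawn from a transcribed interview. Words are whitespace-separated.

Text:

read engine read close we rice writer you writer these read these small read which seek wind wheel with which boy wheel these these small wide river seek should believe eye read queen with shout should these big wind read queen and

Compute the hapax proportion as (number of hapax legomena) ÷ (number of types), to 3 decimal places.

Frequencies: read:6, these:5, writer:2, small:2, which:2, seek:2, wind:2, wheel:2, with:2, should:2, queen:2, engine:1, close:1, we:1, rice:1, you:1, boy:1, wide:1, river:1, believe:1, … (4 more, each freq 1)
Hapax count = 13; type count = 24.
Ratio = 13 / 24 = 0.542

0.542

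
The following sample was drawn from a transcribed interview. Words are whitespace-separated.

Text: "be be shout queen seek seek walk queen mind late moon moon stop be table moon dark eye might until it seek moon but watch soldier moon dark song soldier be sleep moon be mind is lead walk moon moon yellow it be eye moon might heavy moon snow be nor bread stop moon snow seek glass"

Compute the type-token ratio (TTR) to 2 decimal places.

0.49

N = 57 tokens, V = 28 types.
TTR = V / N = 28 / 57 = 0.49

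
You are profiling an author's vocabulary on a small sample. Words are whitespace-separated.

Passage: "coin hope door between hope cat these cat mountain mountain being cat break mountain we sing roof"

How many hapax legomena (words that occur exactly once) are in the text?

9

Frequencies: cat:3, mountain:3, hope:2, coin:1, door:1, between:1, these:1, being:1, break:1, we:1, sing:1, roof:1
Hapax (freq=1): being, between, break, coin, door, roof, sing, these, we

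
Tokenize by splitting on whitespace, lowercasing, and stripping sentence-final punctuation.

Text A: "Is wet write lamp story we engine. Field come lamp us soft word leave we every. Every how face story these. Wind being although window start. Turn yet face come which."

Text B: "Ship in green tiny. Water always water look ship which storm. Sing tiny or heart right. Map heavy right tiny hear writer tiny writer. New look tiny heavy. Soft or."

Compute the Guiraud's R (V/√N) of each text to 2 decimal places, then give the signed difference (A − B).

A: V=25, N=31, R=4.49
B: V=19, N=30, R=3.47
Difference = 4.49 − 3.47 = 1.02

1.02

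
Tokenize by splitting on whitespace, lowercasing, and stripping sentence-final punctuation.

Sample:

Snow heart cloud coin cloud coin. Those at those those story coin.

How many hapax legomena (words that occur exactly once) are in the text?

4

Frequencies: coin:3, those:3, cloud:2, snow:1, heart:1, at:1, story:1
Hapax (freq=1): at, heart, snow, story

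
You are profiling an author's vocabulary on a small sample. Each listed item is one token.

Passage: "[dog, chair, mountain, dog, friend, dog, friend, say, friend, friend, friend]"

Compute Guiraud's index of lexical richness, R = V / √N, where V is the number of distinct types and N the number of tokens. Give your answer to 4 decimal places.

N = 11, V = 5.
√N = 3.316625
R = 5 / 3.316625 = 1.5076

1.5076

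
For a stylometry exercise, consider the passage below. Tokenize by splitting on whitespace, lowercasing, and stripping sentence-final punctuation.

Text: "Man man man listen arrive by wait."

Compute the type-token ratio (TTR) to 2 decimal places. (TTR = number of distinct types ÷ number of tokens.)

0.71

N = 7 tokens, V = 5 types.
TTR = V / N = 5 / 7 = 0.71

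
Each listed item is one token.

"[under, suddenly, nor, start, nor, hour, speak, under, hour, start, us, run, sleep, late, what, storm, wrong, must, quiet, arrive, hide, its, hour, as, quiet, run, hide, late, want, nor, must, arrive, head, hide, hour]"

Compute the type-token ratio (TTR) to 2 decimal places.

N = 35 tokens, V = 21 types.
TTR = V / N = 21 / 35 = 0.60

0.60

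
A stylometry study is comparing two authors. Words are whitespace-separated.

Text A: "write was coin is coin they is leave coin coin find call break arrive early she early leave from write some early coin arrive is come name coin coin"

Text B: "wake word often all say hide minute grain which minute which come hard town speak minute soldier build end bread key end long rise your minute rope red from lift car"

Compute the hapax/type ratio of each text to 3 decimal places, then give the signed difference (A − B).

-0.260

A: hapax=10, V=16, ratio=0.625
B: hapax=23, V=26, ratio=0.885
Difference = 0.625 − 0.885 = -0.260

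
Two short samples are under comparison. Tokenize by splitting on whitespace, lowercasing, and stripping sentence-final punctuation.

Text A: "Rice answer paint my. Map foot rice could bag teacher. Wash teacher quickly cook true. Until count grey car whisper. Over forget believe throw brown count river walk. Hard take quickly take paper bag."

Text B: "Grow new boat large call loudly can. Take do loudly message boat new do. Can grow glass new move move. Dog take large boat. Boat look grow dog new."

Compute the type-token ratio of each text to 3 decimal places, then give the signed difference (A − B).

TTR(A) = 28/34 = 0.824
TTR(B) = 14/29 = 0.483
Difference = 0.824 − 0.483 = 0.341

0.341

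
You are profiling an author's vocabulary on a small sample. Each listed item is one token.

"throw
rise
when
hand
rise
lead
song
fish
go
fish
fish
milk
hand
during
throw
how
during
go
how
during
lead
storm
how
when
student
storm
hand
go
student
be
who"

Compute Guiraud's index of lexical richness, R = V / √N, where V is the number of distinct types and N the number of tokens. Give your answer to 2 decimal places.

N = 31, V = 15.
√N = 5.567764
R = 15 / 5.567764 = 2.69

2.69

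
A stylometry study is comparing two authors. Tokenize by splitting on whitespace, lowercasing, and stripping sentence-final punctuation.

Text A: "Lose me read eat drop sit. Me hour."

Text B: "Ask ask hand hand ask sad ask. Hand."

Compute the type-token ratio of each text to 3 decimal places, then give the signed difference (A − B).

0.500

TTR(A) = 7/8 = 0.875
TTR(B) = 3/8 = 0.375
Difference = 0.875 − 0.375 = 0.500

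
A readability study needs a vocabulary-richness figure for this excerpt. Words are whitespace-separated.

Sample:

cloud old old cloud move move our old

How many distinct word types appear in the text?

4

Distinct types: {cloud, move, old, our}
V = 4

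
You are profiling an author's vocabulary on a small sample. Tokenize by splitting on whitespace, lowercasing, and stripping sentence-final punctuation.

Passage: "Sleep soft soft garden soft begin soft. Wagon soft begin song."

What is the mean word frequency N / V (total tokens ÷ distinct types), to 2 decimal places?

N = 11 tokens, V = 6 types.
Mean frequency = N / V = 11 / 6 = 1.83

1.83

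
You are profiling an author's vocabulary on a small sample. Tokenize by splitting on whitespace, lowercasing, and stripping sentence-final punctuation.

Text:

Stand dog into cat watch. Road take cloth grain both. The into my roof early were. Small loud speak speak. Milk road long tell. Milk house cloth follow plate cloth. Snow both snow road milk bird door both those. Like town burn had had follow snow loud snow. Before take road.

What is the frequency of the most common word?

4

Frequencies: road:4, snow:4, cloth:3, both:3, milk:3, into:2, take:2, loud:2, speak:2, follow:2, had:2, stand:1, dog:1, cat:1, watch:1, grain:1, the:1, my:1, roof:1, early:1, … (13 more, each freq 1)
Most common: 'road' with frequency 4.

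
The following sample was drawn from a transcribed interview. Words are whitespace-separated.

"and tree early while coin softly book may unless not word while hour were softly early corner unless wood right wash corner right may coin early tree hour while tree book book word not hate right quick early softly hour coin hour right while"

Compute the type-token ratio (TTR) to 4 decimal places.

0.4318

N = 44 tokens, V = 19 types.
TTR = V / N = 19 / 44 = 0.4318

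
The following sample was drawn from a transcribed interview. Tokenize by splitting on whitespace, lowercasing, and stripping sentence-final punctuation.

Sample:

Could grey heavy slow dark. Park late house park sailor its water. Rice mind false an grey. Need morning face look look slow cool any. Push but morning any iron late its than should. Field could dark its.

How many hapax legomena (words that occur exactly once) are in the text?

17

Frequencies: its:3, could:2, grey:2, slow:2, dark:2, park:2, late:2, morning:2, look:2, any:2, heavy:1, house:1, sailor:1, water:1, rice:1, mind:1, false:1, an:1, need:1, face:1, … (7 more, each freq 1)
Hapax (freq=1): an, but, cool, face, false, field, heavy, house, iron, mind, need, push, rice, sailor, should, than, water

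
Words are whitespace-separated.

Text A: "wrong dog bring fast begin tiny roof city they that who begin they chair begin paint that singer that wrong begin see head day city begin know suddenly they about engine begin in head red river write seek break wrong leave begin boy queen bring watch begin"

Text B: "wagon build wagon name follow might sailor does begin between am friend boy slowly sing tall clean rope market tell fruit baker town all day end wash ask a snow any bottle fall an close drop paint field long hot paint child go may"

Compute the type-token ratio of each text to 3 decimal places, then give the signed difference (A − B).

TTR(A) = 31/47 = 0.660
TTR(B) = 42/44 = 0.955
Difference = 0.660 − 0.955 = -0.295

-0.295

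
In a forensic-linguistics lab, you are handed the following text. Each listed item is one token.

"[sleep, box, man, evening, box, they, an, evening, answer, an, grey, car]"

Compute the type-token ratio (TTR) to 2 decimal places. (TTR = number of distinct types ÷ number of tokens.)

0.75

N = 12 tokens, V = 9 types.
TTR = V / N = 9 / 12 = 0.75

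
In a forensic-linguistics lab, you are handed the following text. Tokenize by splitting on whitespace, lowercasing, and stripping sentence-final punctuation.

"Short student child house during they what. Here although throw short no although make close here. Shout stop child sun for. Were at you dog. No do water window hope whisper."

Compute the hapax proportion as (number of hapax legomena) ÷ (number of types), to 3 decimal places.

0.808

Frequencies: short:2, child:2, here:2, although:2, no:2, student:1, house:1, during:1, they:1, what:1, throw:1, make:1, close:1, shout:1, stop:1, sun:1, for:1, were:1, at:1, you:1, … (6 more, each freq 1)
Hapax count = 21; type count = 26.
Ratio = 21 / 26 = 0.808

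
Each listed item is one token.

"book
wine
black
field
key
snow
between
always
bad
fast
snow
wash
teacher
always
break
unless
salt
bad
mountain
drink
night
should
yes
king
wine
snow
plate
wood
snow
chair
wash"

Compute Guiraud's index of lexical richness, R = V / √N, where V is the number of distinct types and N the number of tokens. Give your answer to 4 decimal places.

N = 31, V = 24.
√N = 5.567764
R = 24 / 5.567764 = 4.3105

4.3105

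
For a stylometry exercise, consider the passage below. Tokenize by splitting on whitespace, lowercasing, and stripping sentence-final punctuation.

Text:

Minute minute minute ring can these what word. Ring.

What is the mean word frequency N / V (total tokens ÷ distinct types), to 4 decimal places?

N = 9 tokens, V = 6 types.
Mean frequency = N / V = 9 / 6 = 1.5000

1.5000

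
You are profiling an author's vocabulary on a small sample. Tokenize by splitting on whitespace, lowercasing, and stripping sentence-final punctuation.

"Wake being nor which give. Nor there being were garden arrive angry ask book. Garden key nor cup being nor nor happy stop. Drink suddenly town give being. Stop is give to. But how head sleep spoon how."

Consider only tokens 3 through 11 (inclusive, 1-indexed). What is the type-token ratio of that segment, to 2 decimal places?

Segment tokens 3–11: nor, which, give, nor, there, being, were, garden, arrive
Segment N = 9, segment V = 8.
TTR = 8 / 9 = 0.89

0.89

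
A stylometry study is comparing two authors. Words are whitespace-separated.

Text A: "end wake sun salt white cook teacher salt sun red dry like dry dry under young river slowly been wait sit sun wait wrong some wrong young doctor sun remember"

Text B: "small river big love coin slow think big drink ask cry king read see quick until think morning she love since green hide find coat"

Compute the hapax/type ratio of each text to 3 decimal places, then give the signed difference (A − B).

-0.150

A: hapax=15, V=21, ratio=0.714
B: hapax=19, V=22, ratio=0.864
Difference = 0.714 − 0.864 = -0.150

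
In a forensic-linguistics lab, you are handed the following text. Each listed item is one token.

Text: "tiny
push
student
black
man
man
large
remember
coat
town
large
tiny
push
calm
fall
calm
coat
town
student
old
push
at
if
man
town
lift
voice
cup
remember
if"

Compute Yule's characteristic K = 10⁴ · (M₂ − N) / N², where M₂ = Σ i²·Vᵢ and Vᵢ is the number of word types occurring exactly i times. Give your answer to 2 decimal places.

Frequencies: push:3, man:3, town:3, tiny:2, student:2, large:2, remember:2, coat:2, calm:2, if:2, black:1, fall:1, old:1, at:1, lift:1, voice:1, cup:1
N = 30. Frequency spectrum: V_1=7, V_2=7, V_3=3
M₂ = 1²·7 + 2²·7 + 3²·3 = 62
K = 10000 × (62 − 30) / 30² = 355.56

355.56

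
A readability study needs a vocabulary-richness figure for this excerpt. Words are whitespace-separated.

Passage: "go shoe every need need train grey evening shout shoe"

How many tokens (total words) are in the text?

10

Tokens: go, shoe, every, need, need, train, grey, evening, shout, shoe
N = 10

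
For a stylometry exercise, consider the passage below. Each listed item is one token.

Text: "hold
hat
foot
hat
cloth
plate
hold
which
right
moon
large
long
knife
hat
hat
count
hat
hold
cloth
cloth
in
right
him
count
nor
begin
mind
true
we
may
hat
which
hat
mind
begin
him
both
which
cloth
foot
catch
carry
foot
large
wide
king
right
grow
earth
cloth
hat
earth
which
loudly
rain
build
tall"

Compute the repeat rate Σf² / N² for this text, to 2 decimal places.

Frequencies: hat:8, cloth:5, which:4, hold:3, foot:3, right:3, large:2, count:2, him:2, begin:2, mind:2, earth:2, plate:1, moon:1, long:1, knife:1, in:1, nor:1, true:1, we:1, … (11 more, each freq 1)
Σf² = 175; N² = 3249
Repeat rate = 175 / 3249 = 0.05

0.05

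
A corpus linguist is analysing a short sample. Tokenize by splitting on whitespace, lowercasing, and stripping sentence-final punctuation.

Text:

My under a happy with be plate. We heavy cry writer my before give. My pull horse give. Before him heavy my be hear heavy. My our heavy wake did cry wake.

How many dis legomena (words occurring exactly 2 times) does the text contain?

Frequencies: my:5, heavy:4, be:2, cry:2, before:2, give:2, wake:2, under:1, a:1, happy:1, with:1, plate:1, we:1, writer:1, pull:1, horse:1, him:1, hear:1, our:1, did:1
Words with frequency 2: be, before, cry, give, wake

5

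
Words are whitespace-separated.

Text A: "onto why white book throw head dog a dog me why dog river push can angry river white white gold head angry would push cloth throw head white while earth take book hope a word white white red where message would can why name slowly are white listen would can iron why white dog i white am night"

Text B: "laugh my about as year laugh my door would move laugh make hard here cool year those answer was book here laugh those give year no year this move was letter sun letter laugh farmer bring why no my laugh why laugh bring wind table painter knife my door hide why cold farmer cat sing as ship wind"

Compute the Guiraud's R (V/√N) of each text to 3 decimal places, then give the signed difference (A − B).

-0.131

A: V=32, N=58, R=4.202
B: V=33, N=58, R=4.333
Difference = 4.202 − 4.333 = -0.131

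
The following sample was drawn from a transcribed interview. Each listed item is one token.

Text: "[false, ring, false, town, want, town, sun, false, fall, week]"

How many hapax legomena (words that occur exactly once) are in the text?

5

Frequencies: false:3, town:2, ring:1, want:1, sun:1, fall:1, week:1
Hapax (freq=1): fall, ring, sun, want, week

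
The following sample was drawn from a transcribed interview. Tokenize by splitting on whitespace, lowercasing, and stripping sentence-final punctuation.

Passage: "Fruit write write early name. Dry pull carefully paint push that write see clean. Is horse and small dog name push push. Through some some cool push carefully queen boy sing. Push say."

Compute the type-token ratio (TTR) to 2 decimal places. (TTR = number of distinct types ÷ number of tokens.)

N = 33 tokens, V = 24 types.
TTR = V / N = 24 / 33 = 0.73

0.73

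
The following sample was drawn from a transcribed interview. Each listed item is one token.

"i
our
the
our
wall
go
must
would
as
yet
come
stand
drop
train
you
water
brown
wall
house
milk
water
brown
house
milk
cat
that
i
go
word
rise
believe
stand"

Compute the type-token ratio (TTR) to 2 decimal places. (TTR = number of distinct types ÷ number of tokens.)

0.72

N = 32 tokens, V = 23 types.
TTR = V / N = 23 / 32 = 0.72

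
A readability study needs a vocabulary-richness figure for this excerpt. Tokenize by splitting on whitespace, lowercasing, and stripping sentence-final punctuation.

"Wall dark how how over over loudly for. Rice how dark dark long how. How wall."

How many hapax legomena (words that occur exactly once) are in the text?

4

Frequencies: how:5, dark:3, wall:2, over:2, loudly:1, for:1, rice:1, long:1
Hapax (freq=1): for, long, loudly, rice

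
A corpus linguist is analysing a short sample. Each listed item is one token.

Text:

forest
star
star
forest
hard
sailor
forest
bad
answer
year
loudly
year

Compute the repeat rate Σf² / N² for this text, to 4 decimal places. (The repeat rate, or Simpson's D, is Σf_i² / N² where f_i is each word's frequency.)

Frequencies: forest:3, star:2, year:2, hard:1, sailor:1, bad:1, answer:1, loudly:1
Σf² = 22; N² = 144
Repeat rate = 22 / 144 = 0.1528

0.1528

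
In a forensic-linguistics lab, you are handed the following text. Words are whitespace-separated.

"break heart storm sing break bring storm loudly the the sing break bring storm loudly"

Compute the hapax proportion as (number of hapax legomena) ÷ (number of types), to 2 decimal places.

0.14

Frequencies: break:3, storm:3, sing:2, bring:2, loudly:2, the:2, heart:1
Hapax count = 1; type count = 7.
Ratio = 1 / 7 = 0.14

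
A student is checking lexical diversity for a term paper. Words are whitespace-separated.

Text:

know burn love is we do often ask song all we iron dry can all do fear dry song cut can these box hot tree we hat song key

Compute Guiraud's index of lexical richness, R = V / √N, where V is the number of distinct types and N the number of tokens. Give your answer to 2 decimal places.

N = 29, V = 21.
√N = 5.385165
R = 21 / 5.385165 = 3.90

3.90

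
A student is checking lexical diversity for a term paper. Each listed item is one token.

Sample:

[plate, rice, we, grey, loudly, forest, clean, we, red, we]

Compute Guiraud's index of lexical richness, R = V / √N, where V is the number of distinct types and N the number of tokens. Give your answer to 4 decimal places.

N = 10, V = 8.
√N = 3.162278
R = 8 / 3.162278 = 2.5298

2.5298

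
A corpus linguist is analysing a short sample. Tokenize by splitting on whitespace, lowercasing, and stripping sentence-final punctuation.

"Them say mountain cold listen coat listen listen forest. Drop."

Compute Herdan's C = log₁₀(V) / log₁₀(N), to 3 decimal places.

0.903

N = 10, V = 8.
log₁₀(V) = 0.903090, log₁₀(N) = 1.000000
C = 0.903090 / 1.000000 = 0.903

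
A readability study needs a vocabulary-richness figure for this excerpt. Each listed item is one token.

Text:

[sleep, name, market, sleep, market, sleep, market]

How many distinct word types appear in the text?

Distinct types: {market, name, sleep}
V = 3

3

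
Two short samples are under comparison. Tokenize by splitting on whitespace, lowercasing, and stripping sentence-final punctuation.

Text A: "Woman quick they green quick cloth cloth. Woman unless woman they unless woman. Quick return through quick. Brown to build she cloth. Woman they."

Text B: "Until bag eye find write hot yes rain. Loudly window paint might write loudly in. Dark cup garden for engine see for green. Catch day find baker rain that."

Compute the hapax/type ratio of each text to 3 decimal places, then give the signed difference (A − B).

A: hapax=7, V=12, ratio=0.583
B: hapax=19, V=24, ratio=0.792
Difference = 0.583 − 0.792 = -0.209

-0.209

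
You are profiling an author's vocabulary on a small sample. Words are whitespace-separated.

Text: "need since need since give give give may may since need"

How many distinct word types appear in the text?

Distinct types: {give, may, need, since}
V = 4

4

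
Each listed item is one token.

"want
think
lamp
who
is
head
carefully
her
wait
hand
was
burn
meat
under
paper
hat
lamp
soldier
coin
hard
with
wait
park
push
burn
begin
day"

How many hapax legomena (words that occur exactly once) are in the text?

21

Frequencies: lamp:2, wait:2, burn:2, want:1, think:1, who:1, is:1, head:1, carefully:1, her:1, hand:1, was:1, meat:1, under:1, paper:1, hat:1, soldier:1, coin:1, hard:1, with:1, … (4 more, each freq 1)
Hapax (freq=1): begin, carefully, coin, day, hand, hard, hat, head, her, is, meat, paper, park, push, soldier, think, under, want, was, who, with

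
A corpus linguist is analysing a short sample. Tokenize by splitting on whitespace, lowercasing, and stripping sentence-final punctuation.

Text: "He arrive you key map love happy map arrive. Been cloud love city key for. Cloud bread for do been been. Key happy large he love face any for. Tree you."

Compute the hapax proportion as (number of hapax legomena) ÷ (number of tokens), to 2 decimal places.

Frequencies: key:3, love:3, been:3, for:3, he:2, arrive:2, you:2, map:2, happy:2, cloud:2, city:1, bread:1, do:1, large:1, face:1, any:1, tree:1
Hapax count = 7; token count = 31.
Ratio = 7 / 31 = 0.23

0.23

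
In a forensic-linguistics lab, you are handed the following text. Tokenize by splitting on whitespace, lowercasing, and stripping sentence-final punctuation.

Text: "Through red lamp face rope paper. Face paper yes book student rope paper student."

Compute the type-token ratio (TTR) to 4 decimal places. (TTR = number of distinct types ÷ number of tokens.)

0.6429

N = 14 tokens, V = 9 types.
TTR = V / N = 9 / 14 = 0.6429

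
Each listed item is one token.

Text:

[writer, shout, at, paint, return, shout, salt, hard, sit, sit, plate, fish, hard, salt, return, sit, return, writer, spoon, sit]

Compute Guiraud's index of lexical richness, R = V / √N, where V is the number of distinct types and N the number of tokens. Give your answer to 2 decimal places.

N = 20, V = 11.
√N = 4.472136
R = 11 / 4.472136 = 2.46

2.46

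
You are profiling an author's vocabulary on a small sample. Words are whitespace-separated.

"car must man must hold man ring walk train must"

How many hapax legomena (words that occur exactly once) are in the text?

Frequencies: must:3, man:2, car:1, hold:1, ring:1, walk:1, train:1
Hapax (freq=1): car, hold, ring, train, walk

5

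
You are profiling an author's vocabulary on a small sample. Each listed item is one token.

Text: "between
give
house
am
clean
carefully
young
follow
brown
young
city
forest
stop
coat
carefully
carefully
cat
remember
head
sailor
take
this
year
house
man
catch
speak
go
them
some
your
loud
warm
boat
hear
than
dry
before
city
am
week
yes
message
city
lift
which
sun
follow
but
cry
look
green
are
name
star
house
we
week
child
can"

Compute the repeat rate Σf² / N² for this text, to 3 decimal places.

Frequencies: house:3, carefully:3, city:3, am:2, young:2, follow:2, week:2, between:1, give:1, clean:1, brown:1, forest:1, stop:1, coat:1, cat:1, remember:1, head:1, sailor:1, take:1, this:1, … (30 more, each freq 1)
Σf² = 86; N² = 3600
Repeat rate = 86 / 3600 = 0.024

0.024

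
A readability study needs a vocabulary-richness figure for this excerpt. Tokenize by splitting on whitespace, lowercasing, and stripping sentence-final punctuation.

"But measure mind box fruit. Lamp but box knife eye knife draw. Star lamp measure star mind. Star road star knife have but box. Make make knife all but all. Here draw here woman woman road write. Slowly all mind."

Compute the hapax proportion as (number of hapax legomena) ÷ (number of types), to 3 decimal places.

Frequencies: but:4, knife:4, star:4, mind:3, box:3, all:3, measure:2, lamp:2, draw:2, road:2, make:2, here:2, woman:2, fruit:1, eye:1, have:1, write:1, slowly:1
Hapax count = 5; type count = 18.
Ratio = 5 / 18 = 0.278

0.278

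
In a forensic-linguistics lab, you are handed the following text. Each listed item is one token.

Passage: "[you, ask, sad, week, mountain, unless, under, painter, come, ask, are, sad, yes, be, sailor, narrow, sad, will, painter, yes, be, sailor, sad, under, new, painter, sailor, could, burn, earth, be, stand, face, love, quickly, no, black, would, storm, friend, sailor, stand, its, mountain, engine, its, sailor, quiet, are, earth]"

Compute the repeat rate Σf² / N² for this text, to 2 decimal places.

Frequencies: sailor:5, sad:4, painter:3, be:3, ask:2, mountain:2, under:2, are:2, yes:2, earth:2, stand:2, its:2, you:1, week:1, unless:1, come:1, narrow:1, will:1, new:1, could:1, … (11 more, each freq 1)
Σf² = 110; N² = 2500
Repeat rate = 110 / 2500 = 0.04

0.04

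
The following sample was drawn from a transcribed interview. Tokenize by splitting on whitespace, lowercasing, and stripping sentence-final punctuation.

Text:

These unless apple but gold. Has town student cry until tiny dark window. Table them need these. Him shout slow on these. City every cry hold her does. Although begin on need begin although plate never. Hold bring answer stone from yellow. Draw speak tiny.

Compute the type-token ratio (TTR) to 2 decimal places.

0.80

N = 45 tokens, V = 36 types.
TTR = V / N = 36 / 45 = 0.80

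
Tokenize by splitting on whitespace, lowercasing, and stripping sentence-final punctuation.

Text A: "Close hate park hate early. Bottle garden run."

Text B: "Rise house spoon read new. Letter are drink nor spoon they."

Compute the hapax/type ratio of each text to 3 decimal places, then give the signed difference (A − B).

-0.043

A: hapax=6, V=7, ratio=0.857
B: hapax=9, V=10, ratio=0.900
Difference = 0.857 − 0.900 = -0.043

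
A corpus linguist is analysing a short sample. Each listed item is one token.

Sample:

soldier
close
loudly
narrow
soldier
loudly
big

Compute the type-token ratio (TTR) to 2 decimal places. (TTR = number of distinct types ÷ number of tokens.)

0.71

N = 7 tokens, V = 5 types.
TTR = V / N = 5 / 7 = 0.71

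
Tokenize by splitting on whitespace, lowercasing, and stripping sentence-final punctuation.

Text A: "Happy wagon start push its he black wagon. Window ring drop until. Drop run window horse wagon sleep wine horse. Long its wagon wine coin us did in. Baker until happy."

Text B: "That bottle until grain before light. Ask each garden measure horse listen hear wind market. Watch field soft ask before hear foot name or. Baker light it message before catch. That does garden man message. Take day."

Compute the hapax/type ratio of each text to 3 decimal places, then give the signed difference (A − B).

A: hapax=13, V=21, ratio=0.619
B: hapax=22, V=29, ratio=0.759
Difference = 0.619 − 0.759 = -0.140

-0.140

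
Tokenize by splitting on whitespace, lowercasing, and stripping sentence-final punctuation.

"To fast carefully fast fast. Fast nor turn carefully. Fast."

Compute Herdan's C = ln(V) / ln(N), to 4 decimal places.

0.6990

N = 10, V = 5.
ln(V) = 1.609438, ln(N) = 2.302585
C = 1.609438 / 2.302585 = 0.6990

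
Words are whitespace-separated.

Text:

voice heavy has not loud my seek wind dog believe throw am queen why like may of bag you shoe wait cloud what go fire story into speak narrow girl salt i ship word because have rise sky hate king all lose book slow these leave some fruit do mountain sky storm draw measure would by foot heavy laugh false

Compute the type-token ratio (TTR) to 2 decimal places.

N = 60 tokens, V = 58 types.
TTR = V / N = 58 / 60 = 0.97

0.97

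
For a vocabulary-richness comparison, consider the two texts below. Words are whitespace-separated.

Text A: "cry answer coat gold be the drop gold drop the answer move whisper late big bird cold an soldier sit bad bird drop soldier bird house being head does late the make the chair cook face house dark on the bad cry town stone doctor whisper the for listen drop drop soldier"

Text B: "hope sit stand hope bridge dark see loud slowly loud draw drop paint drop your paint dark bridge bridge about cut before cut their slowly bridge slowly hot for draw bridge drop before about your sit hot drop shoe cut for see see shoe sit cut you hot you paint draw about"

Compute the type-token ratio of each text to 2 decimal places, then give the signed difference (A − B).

TTR(A) = 32/52 = 0.62
TTR(B) = 20/52 = 0.38
Difference = 0.62 − 0.38 = 0.24

0.24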